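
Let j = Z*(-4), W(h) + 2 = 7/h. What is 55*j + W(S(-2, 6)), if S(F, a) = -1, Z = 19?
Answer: -4189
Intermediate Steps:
W(h) = -2 + 7/h
j = -76 (j = 19*(-4) = -76)
55*j + W(S(-2, 6)) = 55*(-76) + (-2 + 7/(-1)) = -4180 + (-2 + 7*(-1)) = -4180 + (-2 - 7) = -4180 - 9 = -4189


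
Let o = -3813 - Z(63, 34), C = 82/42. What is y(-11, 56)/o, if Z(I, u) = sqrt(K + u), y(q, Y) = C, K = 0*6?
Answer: -52111/101772545 + 41*sqrt(34)/305317635 ≈ -0.00051125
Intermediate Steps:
K = 0
C = 41/21 (C = 82*(1/42) = 41/21 ≈ 1.9524)
y(q, Y) = 41/21
Z(I, u) = sqrt(u) (Z(I, u) = sqrt(0 + u) = sqrt(u))
o = -3813 - sqrt(34) ≈ -3818.8
y(-11, 56)/o = 41/(21*(-3813 - sqrt(34)))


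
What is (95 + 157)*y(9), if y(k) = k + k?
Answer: 4536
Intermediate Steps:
y(k) = 2*k
(95 + 157)*y(9) = (95 + 157)*(2*9) = 252*18 = 4536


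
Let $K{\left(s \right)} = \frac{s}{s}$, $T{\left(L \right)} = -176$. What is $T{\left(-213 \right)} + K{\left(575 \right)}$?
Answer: $-175$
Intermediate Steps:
$K{\left(s \right)} = 1$
$T{\left(-213 \right)} + K{\left(575 \right)} = -176 + 1 = -175$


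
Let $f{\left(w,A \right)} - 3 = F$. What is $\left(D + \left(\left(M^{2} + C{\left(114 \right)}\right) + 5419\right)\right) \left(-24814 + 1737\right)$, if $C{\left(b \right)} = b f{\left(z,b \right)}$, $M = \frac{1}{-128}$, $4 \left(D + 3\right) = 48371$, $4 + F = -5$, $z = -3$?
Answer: $- \frac{6361329781285}{16384} \approx -3.8826 \cdot 10^{8}$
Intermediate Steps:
$F = -9$ ($F = -4 - 5 = -9$)
$D = \frac{48359}{4}$ ($D = -3 + \frac{1}{4} \cdot 48371 = -3 + \frac{48371}{4} = \frac{48359}{4} \approx 12090.0$)
$f{\left(w,A \right)} = -6$ ($f{\left(w,A \right)} = 3 - 9 = -6$)
$M = - \frac{1}{128} \approx -0.0078125$
$C{\left(b \right)} = - 6 b$ ($C{\left(b \right)} = b \left(-6\right) = - 6 b$)
$\left(D + \left(\left(M^{2} + C{\left(114 \right)}\right) + 5419\right)\right) \left(-24814 + 1737\right) = \left(\frac{48359}{4} + \left(\left(\left(- \frac{1}{128}\right)^{2} - 684\right) + 5419\right)\right) \left(-24814 + 1737\right) = \left(\frac{48359}{4} + \left(\left(\frac{1}{16384} - 684\right) + 5419\right)\right) \left(-23077\right) = \left(\frac{48359}{4} + \left(- \frac{11206655}{16384} + 5419\right)\right) \left(-23077\right) = \left(\frac{48359}{4} + \frac{77578241}{16384}\right) \left(-23077\right) = \frac{275656705}{16384} \left(-23077\right) = - \frac{6361329781285}{16384}$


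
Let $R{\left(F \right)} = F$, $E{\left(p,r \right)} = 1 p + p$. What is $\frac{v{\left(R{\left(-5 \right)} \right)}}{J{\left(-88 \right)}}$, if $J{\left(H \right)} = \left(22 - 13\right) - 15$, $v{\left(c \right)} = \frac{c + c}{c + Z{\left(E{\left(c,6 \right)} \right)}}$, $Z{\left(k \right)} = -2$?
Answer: $- \frac{5}{21} \approx -0.2381$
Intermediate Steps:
$E{\left(p,r \right)} = 2 p$ ($E{\left(p,r \right)} = p + p = 2 p$)
$v{\left(c \right)} = \frac{2 c}{-2 + c}$ ($v{\left(c \right)} = \frac{c + c}{c - 2} = \frac{2 c}{-2 + c}$)
$J{\left(H \right)} = -6$ ($J{\left(H \right)} = 9 - 15 = -6$)
$\frac{v{\left(R{\left(-5 \right)} \right)}}{J{\left(-88 \right)}} = \frac{2 \left(-5\right) \frac{1}{-2 - 5}}{-6} = 2 \left(-5\right) \frac{1}{-7} \left(- \frac{1}{6}\right) = 2 \left(-5\right) \left(- \frac{1}{7}\right) \left(- \frac{1}{6}\right) = \frac{10}{7} \left(- \frac{1}{6}\right) = - \frac{5}{21}$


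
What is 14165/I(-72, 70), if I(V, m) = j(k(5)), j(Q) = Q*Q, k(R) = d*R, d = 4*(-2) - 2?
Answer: 2833/500 ≈ 5.6660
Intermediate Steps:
d = -10 (d = -8 - 2 = -10)
k(R) = -10*R
j(Q) = Q**2
I(V, m) = 2500 (I(V, m) = (-10*5)**2 = (-50)**2 = 2500)
14165/I(-72, 70) = 14165/2500 = 14165*(1/2500) = 2833/500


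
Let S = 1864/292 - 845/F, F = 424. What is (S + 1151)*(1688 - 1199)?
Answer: 17487447339/30952 ≈ 5.6499e+5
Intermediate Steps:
S = 135899/30952 (S = 1864/292 - 845/424 = 1864*(1/292) - 845*1/424 = 466/73 - 845/424 = 135899/30952 ≈ 4.3906)
(S + 1151)*(1688 - 1199) = (135899/30952 + 1151)*(1688 - 1199) = (35761651/30952)*489 = 17487447339/30952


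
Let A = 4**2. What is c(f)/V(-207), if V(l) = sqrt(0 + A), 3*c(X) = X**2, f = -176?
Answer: 7744/3 ≈ 2581.3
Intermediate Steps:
A = 16
c(X) = X**2/3
V(l) = 4 (V(l) = sqrt(0 + 16) = sqrt(16) = 4)
c(f)/V(-207) = ((1/3)*(-176)**2)/4 = ((1/3)*30976)*(1/4) = (30976/3)*(1/4) = 7744/3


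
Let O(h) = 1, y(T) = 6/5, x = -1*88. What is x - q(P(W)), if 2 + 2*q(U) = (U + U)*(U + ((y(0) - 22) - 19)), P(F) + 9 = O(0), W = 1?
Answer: -2347/5 ≈ -469.40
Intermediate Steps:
x = -88
y(T) = 6/5 (y(T) = 6*(1/5) = 6/5)
P(F) = -8 (P(F) = -9 + 1 = -8)
q(U) = -1 + U*(-199/5 + U) (q(U) = -1 + ((U + U)*(U + ((6/5 - 22) - 19)))/2 = -1 + ((2*U)*(U + (-104/5 - 19)))/2 = -1 + ((2*U)*(U - 199/5))/2 = -1 + ((2*U)*(-199/5 + U))/2 = -1 + (2*U*(-199/5 + U))/2 = -1 + U*(-199/5 + U))
x - q(P(W)) = -88 - (-1 + (-8)**2 - 199/5*(-8)) = -88 - (-1 + 64 + 1592/5) = -88 - 1*1907/5 = -88 - 1907/5 = -2347/5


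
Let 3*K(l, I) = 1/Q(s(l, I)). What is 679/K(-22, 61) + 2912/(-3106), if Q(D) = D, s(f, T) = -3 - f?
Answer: 60104303/1553 ≈ 38702.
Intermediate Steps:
K(l, I) = 1/(3*(-3 - l))
679/K(-22, 61) + 2912/(-3106) = 679/((-1/(9 + 3*(-22)))) + 2912/(-3106) = 679/((-1/(9 - 66))) + 2912*(-1/3106) = 679/((-1/(-57))) - 1456/1553 = 679/((-1*(-1/57))) - 1456/1553 = 679/(1/57) - 1456/1553 = 679*57 - 1456/1553 = 38703 - 1456/1553 = 60104303/1553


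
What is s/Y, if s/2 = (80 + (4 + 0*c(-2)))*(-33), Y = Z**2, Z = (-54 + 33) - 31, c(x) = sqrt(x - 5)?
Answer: -693/338 ≈ -2.0503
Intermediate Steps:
c(x) = sqrt(-5 + x)
Z = -52 (Z = -21 - 31 = -52)
Y = 2704 (Y = (-52)**2 = 2704)
s = -5544 (s = 2*((80 + (4 + 0*sqrt(-5 - 2)))*(-33)) = 2*((80 + (4 + 0*sqrt(-7)))*(-33)) = 2*((80 + (4 + 0*(I*sqrt(7))))*(-33)) = 2*((80 + (4 + 0))*(-33)) = 2*((80 + 4)*(-33)) = 2*(84*(-33)) = 2*(-2772) = -5544)
s/Y = -5544/2704 = -5544*1/2704 = -693/338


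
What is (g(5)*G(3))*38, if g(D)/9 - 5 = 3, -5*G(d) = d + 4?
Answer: -19152/5 ≈ -3830.4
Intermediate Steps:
G(d) = -⅘ - d/5 (G(d) = -(d + 4)/5 = -(4 + d)/5 = -⅘ - d/5)
g(D) = 72 (g(D) = 45 + 9*3 = 45 + 27 = 72)
(g(5)*G(3))*38 = (72*(-⅘ - ⅕*3))*38 = (72*(-⅘ - ⅗))*38 = (72*(-7/5))*38 = -504/5*38 = -19152/5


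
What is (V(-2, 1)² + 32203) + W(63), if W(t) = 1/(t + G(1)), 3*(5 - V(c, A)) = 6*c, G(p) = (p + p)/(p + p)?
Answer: 2066177/64 ≈ 32284.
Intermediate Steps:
G(p) = 1 (G(p) = (2*p)/((2*p)) = (2*p)*(1/(2*p)) = 1)
V(c, A) = 5 - 2*c
W(t) = 1/(1 + t) (W(t) = 1/(t + 1) = 1/(1 + t))
(V(-2, 1)² + 32203) + W(63) = ((5 - 2*(-2))² + 32203) + 1/(1 + 63) = ((5 + 4)² + 32203) + 1/64 = (9² + 32203) + 1/64 = (81 + 32203) + 1/64 = 32284 + 1/64 = 2066177/64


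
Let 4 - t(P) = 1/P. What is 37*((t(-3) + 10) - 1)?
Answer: 1480/3 ≈ 493.33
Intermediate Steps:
t(P) = 4 - 1/P
37*((t(-3) + 10) - 1) = 37*(((4 - 1/(-3)) + 10) - 1) = 37*(((4 - 1*(-⅓)) + 10) - 1) = 37*(((4 + ⅓) + 10) - 1) = 37*((13/3 + 10) - 1) = 37*(43/3 - 1) = 37*(40/3) = 1480/3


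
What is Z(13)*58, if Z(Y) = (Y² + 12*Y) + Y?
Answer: 19604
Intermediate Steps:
Z(Y) = Y² + 13*Y
Z(13)*58 = (13*(13 + 13))*58 = (13*26)*58 = 338*58 = 19604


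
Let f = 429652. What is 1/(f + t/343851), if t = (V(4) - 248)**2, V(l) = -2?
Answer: 343851/147736332352 ≈ 2.3275e-6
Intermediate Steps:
t = 62500 (t = (-2 - 248)**2 = (-250)**2 = 62500)
1/(f + t/343851) = 1/(429652 + 62500/343851) = 1/(147736332352/343851) = 343851/147736332352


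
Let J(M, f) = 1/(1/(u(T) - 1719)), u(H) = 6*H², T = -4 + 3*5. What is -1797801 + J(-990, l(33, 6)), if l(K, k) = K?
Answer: -1798794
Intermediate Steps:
T = 11 (T = -4 + 15 = 11)
J(M, f) = -993 (J(M, f) = 1/(1/(6*11² - 1719)) = 1/(1/(6*121 - 1719)) = 1/(1/(726 - 1719)) = 1/(1/(-993)) = 1/(-1/993) = -993)
-1797801 + J(-990, l(33, 6)) = -1797801 - 993 = -1798794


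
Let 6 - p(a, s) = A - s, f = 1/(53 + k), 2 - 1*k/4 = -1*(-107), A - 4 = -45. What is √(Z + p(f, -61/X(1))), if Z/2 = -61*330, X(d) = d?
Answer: I*√40274 ≈ 200.68*I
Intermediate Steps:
A = -41 (A = 4 - 45 = -41)
k = -420 (k = 8 - (-4)*(-107) = 8 - 4*107 = 8 - 428 = -420)
f = -1/367 (f = 1/(53 - 420) = 1/(-367) = -1/367 ≈ -0.0027248)
p(a, s) = 47 + s (p(a, s) = 6 - (-41 - s) = 6 + (41 + s) = 47 + s)
Z = -40260 (Z = 2*(-61*330) = 2*(-20130) = -40260)
√(Z + p(f, -61/X(1))) = √(-40260 + (47 - 61/1)) = √(-40260 + (47 - 61*1)) = √(-40260 + (47 - 61)) = √(-40260 - 14) = √(-40274) = I*√40274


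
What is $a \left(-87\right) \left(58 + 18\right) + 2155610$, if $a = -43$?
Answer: $2439926$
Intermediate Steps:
$a \left(-87\right) \left(58 + 18\right) + 2155610 = \left(-43\right) \left(-87\right) \left(58 + 18\right) + 2155610 = 3741 \cdot 76 + 2155610 = 284316 + 2155610 = 2439926$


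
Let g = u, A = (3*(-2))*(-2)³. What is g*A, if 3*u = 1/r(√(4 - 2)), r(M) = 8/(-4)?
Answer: -8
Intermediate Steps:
r(M) = -2 (r(M) = 8*(-¼) = -2)
u = -⅙ (u = (⅓)/(-2) = (⅓)*(-½) = -⅙ ≈ -0.16667)
A = 48 (A = -6*(-8) = 48)
g = -⅙ ≈ -0.16667
g*A = -⅙*48 = -8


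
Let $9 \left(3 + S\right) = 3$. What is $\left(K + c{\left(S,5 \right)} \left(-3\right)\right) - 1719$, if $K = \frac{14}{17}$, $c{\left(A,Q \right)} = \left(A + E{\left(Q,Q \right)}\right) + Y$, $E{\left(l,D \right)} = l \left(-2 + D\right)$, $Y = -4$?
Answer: $- \frac{29634}{17} \approx -1743.2$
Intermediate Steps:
$S = - \frac{8}{3}$ ($S = -3 + \frac{1}{9} \cdot 3 = -3 + \frac{1}{3} = - \frac{8}{3} \approx -2.6667$)
$c{\left(A,Q \right)} = -4 + A + Q \left(-2 + Q\right)$ ($c{\left(A,Q \right)} = \left(A + Q \left(-2 + Q\right)\right) - 4 = -4 + A + Q \left(-2 + Q\right)$)
$K = \frac{14}{17}$ ($K = 14 \cdot \frac{1}{17} = \frac{14}{17} \approx 0.82353$)
$\left(K + c{\left(S,5 \right)} \left(-3\right)\right) - 1719 = \left(\frac{14}{17} + \left(-4 - \frac{8}{3} + 5 \left(-2 + 5\right)\right) \left(-3\right)\right) - 1719 = \left(\frac{14}{17} + \left(-4 - \frac{8}{3} + 5 \cdot 3\right) \left(-3\right)\right) - 1719 = \left(\frac{14}{17} + \left(-4 - \frac{8}{3} + 15\right) \left(-3\right)\right) - 1719 = \left(\frac{14}{17} + \frac{25}{3} \left(-3\right)\right) - 1719 = \left(\frac{14}{17} - 25\right) - 1719 = - \frac{411}{17} - 1719 = - \frac{29634}{17}$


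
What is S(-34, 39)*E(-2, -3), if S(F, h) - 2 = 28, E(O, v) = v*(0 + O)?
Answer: 180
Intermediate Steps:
E(O, v) = O*v (E(O, v) = v*O = O*v)
S(F, h) = 30 (S(F, h) = 2 + 28 = 30)
S(-34, 39)*E(-2, -3) = 30*(-2*(-3)) = 30*6 = 180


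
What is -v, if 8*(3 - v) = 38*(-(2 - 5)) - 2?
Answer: 11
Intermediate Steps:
v = -11 (v = 3 - (38*(-(2 - 5)) - 2)/8 = 3 - (38*(-1*(-3)) - 2)/8 = 3 - (38*3 - 2)/8 = 3 - (114 - 2)/8 = 3 - ⅛*112 = 3 - 14 = -11)
-v = -1*(-11) = 11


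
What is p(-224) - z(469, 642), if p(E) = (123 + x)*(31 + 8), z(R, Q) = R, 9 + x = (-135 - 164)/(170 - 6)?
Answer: 640567/164 ≈ 3905.9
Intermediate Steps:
x = -1775/164 (x = -9 + (-135 - 164)/(170 - 6) = -9 - 299/164 = -1775/164 ≈ -10.823)
p(E) = 717483/164 (p(E) = (123 - 1775/164)*(31 + 8) = (18397/164)*39 = 717483/164)
p(-224) - z(469, 642) = 717483/164 - 1*469 = 717483/164 - 469 = 640567/164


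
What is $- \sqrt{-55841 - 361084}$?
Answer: $- 15 i \sqrt{1853} \approx - 645.7 i$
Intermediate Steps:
$- \sqrt{-55841 - 361084} = - \sqrt{-416925} = - 15 i \sqrt{1853}$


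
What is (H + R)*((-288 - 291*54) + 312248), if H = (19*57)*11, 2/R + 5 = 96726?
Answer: 341345683769650/96721 ≈ 3.5292e+9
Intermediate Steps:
R = 2/96721 (R = 2/(-5 + 96726) = 2/96721 ≈ 2.0678e-5)
H = 11913 (H = 1083*11 = 11913)
(H + R)*((-288 - 291*54) + 312248) = (11913 + 2/96721)*((-288 - 291*54) + 312248) = 1152237275*((-288 - 15714) + 312248)/96721 = 1152237275*(-16002 + 312248)/96721 = (1152237275/96721)*296246 = 341345683769650/96721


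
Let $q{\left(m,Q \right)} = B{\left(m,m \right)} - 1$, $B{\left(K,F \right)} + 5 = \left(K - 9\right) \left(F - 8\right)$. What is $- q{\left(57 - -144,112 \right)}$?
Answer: $-37050$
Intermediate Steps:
$B{\left(K,F \right)} = -5 + \left(-9 + K\right) \left(-8 + F\right)$ ($B{\left(K,F \right)} = -5 + \left(K - 9\right) \left(F - 8\right) = -5 + \left(-9 + K\right) \left(-8 + F\right)$)
$q{\left(m,Q \right)} = 66 + m^{2} - 17 m$ ($q{\left(m,Q \right)} = \left(67 - 9 m - 8 m + m m\right) - 1 = \left(67 - 9 m - 8 m + m^{2}\right) - 1 = \left(67 + m^{2} - 17 m\right) - 1 = 66 + m^{2} - 17 m$)
$- q{\left(57 - -144,112 \right)} = - (66 + \left(57 - -144\right)^{2} - 17 \left(57 - -144\right)) = - (66 + \left(57 + 144\right)^{2} - 17 \left(57 + 144\right)) = - (66 + 201^{2} - 3417) = - (66 + 40401 - 3417) = \left(-1\right) 37050 = -37050$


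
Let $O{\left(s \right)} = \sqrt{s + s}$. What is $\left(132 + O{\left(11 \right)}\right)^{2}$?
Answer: $\left(132 + \sqrt{22}\right)^{2} \approx 18684.0$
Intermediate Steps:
$O{\left(s \right)} = \sqrt{2} \sqrt{s}$ ($O{\left(s \right)} = \sqrt{2 s} = \sqrt{2} \sqrt{s}$)
$\left(132 + O{\left(11 \right)}\right)^{2} = \left(132 + \sqrt{2} \sqrt{11}\right)^{2} = \left(132 + \sqrt{22}\right)^{2}$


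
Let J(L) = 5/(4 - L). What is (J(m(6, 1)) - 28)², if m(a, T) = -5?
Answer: 61009/81 ≈ 753.20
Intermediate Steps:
(J(m(6, 1)) - 28)² = (-5/(-4 - 5) - 28)² = (-5/(-9) - 28)² = (-5*(-⅑) - 28)² = (5/9 - 28)² = (-247/9)² = 61009/81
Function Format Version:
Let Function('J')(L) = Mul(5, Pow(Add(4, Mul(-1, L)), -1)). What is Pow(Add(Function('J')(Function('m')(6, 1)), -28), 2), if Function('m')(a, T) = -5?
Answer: Rational(61009, 81) ≈ 753.20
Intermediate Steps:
Pow(Add(Function('J')(Function('m')(6, 1)), -28), 2) = Pow(Add(Mul(-5, Pow(Add(-4, -5), -1)), -28), 2) = Pow(Add(Mul(-5, Pow(-9, -1)), -28), 2) = Pow(Add(Mul(-5, Rational(-1, 9)), -28), 2) = Pow(Add(Rational(5, 9), -28), 2) = Pow(Rational(-247, 9), 2) = Rational(61009, 81)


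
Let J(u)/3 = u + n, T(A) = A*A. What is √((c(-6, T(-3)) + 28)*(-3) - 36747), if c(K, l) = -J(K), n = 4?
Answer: I*√36849 ≈ 191.96*I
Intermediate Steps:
T(A) = A²
J(u) = 12 + 3*u (J(u) = 3*(u + 4) = 3*(4 + u) = 12 + 3*u)
c(K, l) = -12 - 3*K (c(K, l) = -(12 + 3*K) = -12 - 3*K)
√((c(-6, T(-3)) + 28)*(-3) - 36747) = √(((-12 - 3*(-6)) + 28)*(-3) - 36747) = √(((-12 + 18) + 28)*(-3) - 36747) = √((6 + 28)*(-3) - 36747) = √(34*(-3) - 36747) = √(-102 - 36747) = √(-36849) = I*√36849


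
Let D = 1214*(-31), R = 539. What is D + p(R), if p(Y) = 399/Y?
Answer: -2897761/77 ≈ -37633.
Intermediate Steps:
D = -37634
D + p(R) = -37634 + 399/539 = -37634 + 399*(1/539) = -37634 + 57/77 = -2897761/77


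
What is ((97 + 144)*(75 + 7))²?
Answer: 390536644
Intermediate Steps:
((97 + 144)*(75 + 7))² = (241*82)² = 19762² = 390536644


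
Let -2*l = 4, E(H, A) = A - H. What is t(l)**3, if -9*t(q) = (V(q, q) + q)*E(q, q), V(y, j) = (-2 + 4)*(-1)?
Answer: 0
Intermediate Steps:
V(y, j) = -2 (V(y, j) = 2*(-1) = -2)
l = -2 (l = -1/2*4 = -2)
t(q) = 0 (t(q) = -(-2 + q)*(q - q)/9 = -(-2 + q)*0/9 = -1/9*0 = 0)
t(l)**3 = 0**3 = 0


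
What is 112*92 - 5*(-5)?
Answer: 10329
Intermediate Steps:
112*92 - 5*(-5) = 10304 + 25 = 10329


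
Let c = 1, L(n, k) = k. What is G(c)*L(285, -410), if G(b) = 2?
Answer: -820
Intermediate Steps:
G(c)*L(285, -410) = 2*(-410) = -820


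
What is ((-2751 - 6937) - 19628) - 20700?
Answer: -50016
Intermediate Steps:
((-2751 - 6937) - 19628) - 20700 = (-9688 - 19628) - 20700 = -29316 - 20700 = -50016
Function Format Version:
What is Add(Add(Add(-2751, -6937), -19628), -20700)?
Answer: -50016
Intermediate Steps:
Add(Add(Add(-2751, -6937), -19628), -20700) = Add(Add(-9688, -19628), -20700) = Add(-29316, -20700) = -50016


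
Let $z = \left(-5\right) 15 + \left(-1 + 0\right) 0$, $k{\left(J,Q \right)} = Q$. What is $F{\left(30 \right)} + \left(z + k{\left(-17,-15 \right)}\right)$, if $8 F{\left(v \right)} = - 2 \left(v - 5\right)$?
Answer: $- \frac{385}{4} \approx -96.25$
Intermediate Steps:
$F{\left(v \right)} = \frac{5}{4} - \frac{v}{4}$ ($F{\left(v \right)} = \frac{\left(-2\right) \left(v - 5\right)}{8} = \frac{\left(-2\right) \left(-5 + v\right)}{8} = \frac{10 - 2 v}{8} = \frac{5}{4} - \frac{v}{4}$)
$z = -75$ ($z = -75 - 0 = -75 + 0 = -75$)
$F{\left(30 \right)} + \left(z + k{\left(-17,-15 \right)}\right) = \left(\frac{5}{4} - \frac{15}{2}\right) - 90 = - \frac{25}{4} - 90 = - \frac{385}{4}$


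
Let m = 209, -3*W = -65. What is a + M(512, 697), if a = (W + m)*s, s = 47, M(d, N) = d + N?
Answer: 36151/3 ≈ 12050.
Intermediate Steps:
W = 65/3 (W = -⅓*(-65) = 65/3 ≈ 21.667)
M(d, N) = N + d
a = 32524/3 (a = (65/3 + 209)*47 = (692/3)*47 = 32524/3 ≈ 10841.)
a + M(512, 697) = 32524/3 + (697 + 512) = 32524/3 + 1209 = 36151/3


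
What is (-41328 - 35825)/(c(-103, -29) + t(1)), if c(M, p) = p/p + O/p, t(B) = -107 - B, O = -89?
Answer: 2237437/3014 ≈ 742.35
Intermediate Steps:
c(M, p) = 1 - 89/p (c(M, p) = p/p - 89/p = 1 - 89/p)
(-41328 - 35825)/(c(-103, -29) + t(1)) = (-41328 - 35825)/((-89 - 29)/(-29) + (-107 - 1*1)) = -77153/(-1/29*(-118) + (-107 - 1)) = -77153/(118/29 - 108) = -77153/(-3014/29) = -77153*(-29/3014) = 2237437/3014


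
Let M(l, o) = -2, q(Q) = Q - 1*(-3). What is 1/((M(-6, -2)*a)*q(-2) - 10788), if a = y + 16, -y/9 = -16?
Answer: -1/11108 ≈ -9.0025e-5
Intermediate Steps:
y = 144 (y = -9*(-16) = 144)
q(Q) = 3 + Q (q(Q) = Q + 3 = 3 + Q)
a = 160 (a = 144 + 16 = 160)
1/((M(-6, -2)*a)*q(-2) - 10788) = 1/((-2*160)*(3 - 2) - 10788) = 1/(-320*1 - 10788) = 1/(-320 - 10788) = 1/(-11108) = -1/11108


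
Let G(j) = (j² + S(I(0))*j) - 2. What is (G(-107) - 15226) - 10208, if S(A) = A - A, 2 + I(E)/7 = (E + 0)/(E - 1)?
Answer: -13987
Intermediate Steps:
I(E) = -14 + 7*E/(-1 + E) (I(E) = -14 + 7*((E + 0)/(E - 1)) = -14 + 7*(E/(-1 + E)) = -14 + 7*E/(-1 + E))
S(A) = 0
G(j) = -2 + j² (G(j) = (j² + 0*j) - 2 = (j² + 0) - 2 = j² - 2 = -2 + j²)
(G(-107) - 15226) - 10208 = ((-2 + (-107)²) - 15226) - 10208 = ((-2 + 11449) - 15226) - 10208 = (11447 - 15226) - 10208 = -3779 - 10208 = -13987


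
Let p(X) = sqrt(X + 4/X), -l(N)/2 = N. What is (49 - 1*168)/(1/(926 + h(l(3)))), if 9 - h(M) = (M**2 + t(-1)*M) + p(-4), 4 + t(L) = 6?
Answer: -108409 + 119*I*sqrt(5) ≈ -1.0841e+5 + 266.09*I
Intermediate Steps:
l(N) = -2*N
t(L) = 2 (t(L) = -4 + 6 = 2)
h(M) = 9 - M**2 - 2*M - I*sqrt(5) (h(M) = 9 - ((M**2 + 2*M) + sqrt(-4 + 4/(-4))) = 9 - ((M**2 + 2*M) + sqrt(-4 + 4*(-1/4))) = 9 - ((M**2 + 2*M) + sqrt(-4 - 1)) = 9 - ((M**2 + 2*M) + sqrt(-5)) = 9 - ((M**2 + 2*M) + I*sqrt(5)) = 9 - (M**2 + 2*M + I*sqrt(5)) = 9 + (-M**2 - 2*M - I*sqrt(5)) = 9 - M**2 - 2*M - I*sqrt(5))
(49 - 1*168)/(1/(926 + h(l(3)))) = (49 - 1*168)/(1/(926 + (9 - (-2*3)**2 - (-4)*3 - I*sqrt(5)))) = (49 - 168)/(1/(926 + (9 - 1*(-6)**2 - 2*(-6) - I*sqrt(5)))) = -(108409 - 119*I*sqrt(5)) = -119*(911 - I*sqrt(5)) = -108409 + 119*I*sqrt(5)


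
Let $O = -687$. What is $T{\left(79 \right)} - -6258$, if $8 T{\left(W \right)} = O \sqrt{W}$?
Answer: $6258 - \frac{687 \sqrt{79}}{8} \approx 5494.7$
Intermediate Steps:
$T{\left(W \right)} = - \frac{687 \sqrt{W}}{8}$ ($T{\left(W \right)} = \frac{\left(-687\right) \sqrt{W}}{8} = - \frac{687 \sqrt{W}}{8}$)
$T{\left(79 \right)} - -6258 = - \frac{687 \sqrt{79}}{8} - -6258 = - \frac{687 \sqrt{79}}{8} + 6258 = 6258 - \frac{687 \sqrt{79}}{8}$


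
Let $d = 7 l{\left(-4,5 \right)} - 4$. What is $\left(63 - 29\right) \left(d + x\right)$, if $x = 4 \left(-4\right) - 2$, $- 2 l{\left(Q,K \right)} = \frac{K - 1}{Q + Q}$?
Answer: $- \frac{1377}{2} \approx -688.5$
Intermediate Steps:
$l{\left(Q,K \right)} = - \frac{-1 + K}{4 Q}$ ($l{\left(Q,K \right)} = - \frac{\left(K - 1\right) \frac{1}{Q + Q}}{2} = - \frac{\left(-1 + K\right) \frac{1}{2 Q}}{2} = - \frac{\frac{1}{2} \frac{1}{Q} \left(-1 + K\right)}{2} = - \frac{-1 + K}{4 Q}$)
$d = - \frac{9}{4}$ ($d = 7 \frac{1 - 5}{4 \left(-4\right)} - 4 = 7 \cdot \frac{1}{4} \left(- \frac{1}{4}\right) \left(1 - 5\right) - 4 = 7 \cdot \frac{1}{4} \left(- \frac{1}{4}\right) \left(-4\right) - 4 = 7 \cdot \frac{1}{4} - 4 = \frac{7}{4} - 4 = - \frac{9}{4} \approx -2.25$)
$x = -18$ ($x = -16 - 2 = -18$)
$\left(63 - 29\right) \left(d + x\right) = \left(63 - 29\right) \left(- \frac{9}{4} - 18\right) = \left(63 - 29\right) \left(- \frac{81}{4}\right) = 34 \left(- \frac{81}{4}\right) = - \frac{1377}{2}$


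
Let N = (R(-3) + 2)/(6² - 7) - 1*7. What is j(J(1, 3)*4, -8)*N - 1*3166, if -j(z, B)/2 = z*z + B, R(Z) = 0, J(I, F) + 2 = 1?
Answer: -88598/29 ≈ -3055.1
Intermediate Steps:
J(I, F) = -1 (J(I, F) = -2 + 1 = -1)
N = -201/29 (N = (0 + 2)/(6² - 7) - 1*7 = 2/(36 - 7) - 7 = 2/29 - 7 = -201/29 ≈ -6.9310)
j(z, B) = -2*B - 2*z² (j(z, B) = -2*(z*z + B) = -2*(z² + B) = -2*(B + z²) = -2*B - 2*z²)
j(J(1, 3)*4, -8)*N - 1*3166 = (-2*(-8) - 2*(-1*4)²)*(-201/29) - 1*3166 = (16 - 2*(-4)²)*(-201/29) - 3166 = (16 - 2*16)*(-201/29) - 3166 = (16 - 32)*(-201/29) - 3166 = -16*(-201/29) - 3166 = 3216/29 - 3166 = -88598/29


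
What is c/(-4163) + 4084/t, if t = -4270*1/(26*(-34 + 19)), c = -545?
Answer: 663298703/1777601 ≈ 373.14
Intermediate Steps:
t = 427/39 (t = -4270/((-15*26)) = -4270/(-390) = -4270*(-1/390) = 427/39 ≈ 10.949)
c/(-4163) + 4084/t = -545/(-4163) + 4084/(427/39) = -545*(-1/4163) + 4084*(39/427) = 545/4163 + 159276/427 = 663298703/1777601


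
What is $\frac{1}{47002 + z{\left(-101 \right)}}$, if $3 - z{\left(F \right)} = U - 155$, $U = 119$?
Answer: $\frac{1}{47041} \approx 2.1258 \cdot 10^{-5}$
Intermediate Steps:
$z{\left(F \right)} = 39$ ($z{\left(F \right)} = 3 - \left(119 - 155\right) = 3 - -36 = 3 + 36 = 39$)
$\frac{1}{47002 + z{\left(-101 \right)}} = \frac{1}{47002 + 39} = \frac{1}{47041}$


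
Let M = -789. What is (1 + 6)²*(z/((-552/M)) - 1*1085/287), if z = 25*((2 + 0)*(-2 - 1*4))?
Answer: -39976895/1886 ≈ -21197.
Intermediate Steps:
z = -300 (z = 25*(2*(-2 - 4)) = 25*(2*(-6)) = 25*(-12) = -300)
(1 + 6)²*(z/((-552/M)) - 1*1085/287) = (1 + 6)²*(-300/((-552/(-789))) - 1*1085/287) = 7²*(-300/((-552*(-1/789))) - 1085*1/287) = 49*(-300/184/263 - 155/41) = 49*(-300*263/184 - 155/41) = 49*(-19725/46 - 155/41) = 49*(-815855/1886) = -39976895/1886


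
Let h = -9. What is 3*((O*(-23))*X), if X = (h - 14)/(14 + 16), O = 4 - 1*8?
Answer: -1058/5 ≈ -211.60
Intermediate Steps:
O = -4 (O = 4 - 8 = -4)
X = -23/30 (X = (-9 - 14)/(14 + 16) = -23/30 ≈ -0.76667)
3*((O*(-23))*X) = 3*(-4*(-23)*(-23/30)) = 3*(92*(-23/30)) = 3*(-1058/15) = -1058/5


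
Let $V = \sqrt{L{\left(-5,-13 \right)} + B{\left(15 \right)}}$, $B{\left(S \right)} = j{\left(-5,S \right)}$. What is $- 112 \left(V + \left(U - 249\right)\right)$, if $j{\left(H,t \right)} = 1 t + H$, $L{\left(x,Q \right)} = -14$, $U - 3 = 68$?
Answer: $19936 - 224 i \approx 19936.0 - 224.0 i$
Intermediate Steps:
$U = 71$ ($U = 3 + 68 = 71$)
$j{\left(H,t \right)} = H + t$ ($j{\left(H,t \right)} = t + H = H + t$)
$B{\left(S \right)} = -5 + S$
$V = 2 i$ ($V = \sqrt{-14 + \left(-5 + 15\right)} = \sqrt{-14 + 10} = \sqrt{-4} = 2 i \approx 2.0 i$)
$- 112 \left(V + \left(U - 249\right)\right) = - 112 \left(2 i + \left(71 - 249\right)\right) = - 112 \left(2 i - 178\right) = - 112 \left(-178 + 2 i\right) = 19936 - 224 i$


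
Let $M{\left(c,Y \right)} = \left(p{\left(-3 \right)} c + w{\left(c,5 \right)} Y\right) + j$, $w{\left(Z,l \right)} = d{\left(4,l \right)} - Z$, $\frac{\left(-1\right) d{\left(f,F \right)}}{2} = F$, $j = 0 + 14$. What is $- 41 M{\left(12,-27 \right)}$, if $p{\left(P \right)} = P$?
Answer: $-23452$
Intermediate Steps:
$j = 14$
$d{\left(f,F \right)} = - 2 F$
$w{\left(Z,l \right)} = - Z - 2 l$ ($w{\left(Z,l \right)} = - 2 l - Z = - Z - 2 l$)
$M{\left(c,Y \right)} = 14 - 3 c + Y \left(-10 - c\right)$ ($M{\left(c,Y \right)} = \left(- 3 c + \left(- c - 10\right) Y\right) + 14 = \left(- 3 c + \left(-10 - c\right) Y\right) + 14 = \left(- 3 c + Y \left(-10 - c\right)\right) + 14 = 14 - 3 c + Y \left(-10 - c\right)$)
$- 41 M{\left(12,-27 \right)} = - 41 \left(14 - 36 - - 27 \left(10 + 12\right)\right) = - 41 \left(14 - 36 - \left(-27\right) 22\right) = - 41 \left(14 - 36 + 594\right) = \left(-41\right) 572 = -23452$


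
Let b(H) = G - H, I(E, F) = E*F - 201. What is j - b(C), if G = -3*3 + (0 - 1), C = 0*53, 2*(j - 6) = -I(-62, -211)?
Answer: -12849/2 ≈ -6424.5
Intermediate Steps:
I(E, F) = -201 + E*F
j = -12869/2 (j = 6 + (-(-201 - 62*(-211)))/2 = 6 + (-(-201 + 13082))/2 = 6 + (-1*12881)/2 = 6 + (1/2)*(-12881) = 6 - 12881/2 = -12869/2 ≈ -6434.5)
C = 0
G = -10 (G = -9 - 1 = -10)
b(H) = -10 - H
j - b(C) = -12869/2 - (-10 - 1*0) = -12869/2 - (-10 + 0) = -12869/2 - 1*(-10) = -12869/2 + 10 = -12849/2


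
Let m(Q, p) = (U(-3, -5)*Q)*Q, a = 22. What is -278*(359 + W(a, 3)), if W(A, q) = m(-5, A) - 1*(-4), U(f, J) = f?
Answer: -80064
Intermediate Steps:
m(Q, p) = -3*Q² (m(Q, p) = (-3*Q)*Q = -3*Q²)
W(A, q) = -71 (W(A, q) = -3*(-5)² - 1*(-4) = -3*25 + 4 = -75 + 4 = -71)
-278*(359 + W(a, 3)) = -278*(359 - 71) = -278*288 = -80064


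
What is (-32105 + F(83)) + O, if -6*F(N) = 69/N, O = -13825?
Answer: -7624403/166 ≈ -45930.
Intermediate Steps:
F(N) = -23/(2*N)
(-32105 + F(83)) + O = (-32105 - 23/2/83) - 13825 = (-32105 - 23/2*1/83) - 13825 = (-32105 - 23/166) - 13825 = -5329453/166 - 13825 = -7624403/166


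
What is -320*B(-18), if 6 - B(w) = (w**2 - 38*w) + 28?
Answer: 329600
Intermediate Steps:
B(w) = -22 - w**2 + 38*w (B(w) = 6 - ((w**2 - 38*w) + 28) = 6 - (28 + w**2 - 38*w) = 6 + (-28 - w**2 + 38*w) = -22 - w**2 + 38*w)
-320*B(-18) = -320*(-22 - 1*(-18)**2 + 38*(-18)) = -320*(-22 - 1*324 - 684) = -320*(-22 - 324 - 684) = -320*(-1030) = 329600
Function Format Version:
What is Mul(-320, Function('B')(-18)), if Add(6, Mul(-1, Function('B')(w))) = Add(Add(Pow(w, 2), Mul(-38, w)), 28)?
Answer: 329600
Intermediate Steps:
Function('B')(w) = Add(-22, Mul(-1, Pow(w, 2)), Mul(38, w)) (Function('B')(w) = Add(6, Mul(-1, Add(Add(Pow(w, 2), Mul(-38, w)), 28))) = Add(6, Mul(-1, Add(28, Pow(w, 2), Mul(-38, w)))) = Add(6, Add(-28, Mul(-1, Pow(w, 2)), Mul(38, w))) = Add(-22, Mul(-1, Pow(w, 2)), Mul(38, w)))
Mul(-320, Function('B')(-18)) = Mul(-320, Add(-22, Mul(-1, Pow(-18, 2)), Mul(38, -18))) = Mul(-320, Add(-22, Mul(-1, 324), -684)) = Mul(-320, Add(-22, -324, -684)) = Mul(-320, -1030) = 329600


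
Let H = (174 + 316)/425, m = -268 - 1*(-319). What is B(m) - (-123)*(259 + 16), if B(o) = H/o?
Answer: 146631473/4335 ≈ 33825.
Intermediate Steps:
m = 51 (m = -268 + 319 = 51)
H = 98/85 (H = 490*(1/425) = 98/85 ≈ 1.1529)
B(o) = 98/(85*o)
B(m) - (-123)*(259 + 16) = (98/85)/51 - (-123)*(259 + 16) = (98/85)*(1/51) - (-123)*275 = 98/4335 - 1*(-33825) = 98/4335 + 33825 = 146631473/4335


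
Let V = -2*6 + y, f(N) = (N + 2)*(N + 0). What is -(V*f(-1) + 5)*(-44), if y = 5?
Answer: 528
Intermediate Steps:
f(N) = N*(2 + N) (f(N) = (2 + N)*N = N*(2 + N))
V = -7 (V = -2*6 + 5 = -12 + 5 = -7)
-(V*f(-1) + 5)*(-44) = -(-(-7)*(2 - 1) + 5)*(-44) = -(-(-7) + 5)*(-44) = -(-7*(-1) + 5)*(-44) = -(7 + 5)*(-44) = -12*(-44) = -1*(-528) = 528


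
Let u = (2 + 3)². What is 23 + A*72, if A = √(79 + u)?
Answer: 23 + 144*√26 ≈ 757.26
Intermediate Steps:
u = 25 (u = 5² = 25)
A = 2*√26 (A = √(79 + 25) = √104 = 2*√26 ≈ 10.198)
23 + A*72 = 23 + (2*√26)*72 = 23 + 144*√26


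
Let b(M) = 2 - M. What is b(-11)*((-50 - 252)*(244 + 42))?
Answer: -1122836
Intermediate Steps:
b(-11)*((-50 - 252)*(244 + 42)) = (2 - 1*(-11))*((-50 - 252)*(244 + 42)) = (2 + 11)*(-302*286) = 13*(-86372) = -1122836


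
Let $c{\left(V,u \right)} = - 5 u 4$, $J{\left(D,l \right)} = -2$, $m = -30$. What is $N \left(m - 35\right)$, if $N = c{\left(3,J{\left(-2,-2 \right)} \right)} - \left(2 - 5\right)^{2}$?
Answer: $-2015$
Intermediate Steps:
$c{\left(V,u \right)} = - 20 u$
$N = 31$ ($N = \left(-20\right) \left(-2\right) - \left(2 - 5\right)^{2} = 40 - \left(-3\right)^{2} = 40 - 9 = 31$)
$N \left(m - 35\right) = 31 \left(-30 - 35\right) = 31 \left(-65\right) = -2015$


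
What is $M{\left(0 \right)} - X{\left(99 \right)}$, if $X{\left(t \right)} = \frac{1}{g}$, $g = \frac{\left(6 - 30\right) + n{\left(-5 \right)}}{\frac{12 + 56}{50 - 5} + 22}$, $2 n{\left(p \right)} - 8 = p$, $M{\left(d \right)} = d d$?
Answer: $\frac{2116}{2025} \approx 1.0449$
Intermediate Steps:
$M{\left(d \right)} = d^{2}$
$n{\left(p \right)} = 4 + \frac{p}{2}$
$g = - \frac{2025}{2116}$ ($g = \frac{\left(6 - 30\right) + \left(4 + \frac{1}{2} \left(-5\right)\right)}{\frac{12 + 56}{50 - 5} + 22} = \frac{\left(6 - 30\right) + \left(4 - \frac{5}{2}\right)}{\frac{68}{45} + 22} = \frac{-24 + \frac{3}{2}}{68 \cdot \frac{1}{45} + 22} = - \frac{45}{2 \left(\frac{68}{45} + 22\right)} = - \frac{45}{2 \cdot \frac{1058}{45}} = \left(- \frac{45}{2}\right) \frac{45}{1058} = - \frac{2025}{2116} \approx -0.95699$)
$X{\left(t \right)} = - \frac{2116}{2025}$ ($X{\left(t \right)} = \frac{1}{- \frac{2025}{2116}} = - \frac{2116}{2025}$)
$M{\left(0 \right)} - X{\left(99 \right)} = 0^{2} - - \frac{2116}{2025} = 0 + \frac{2116}{2025} = \frac{2116}{2025}$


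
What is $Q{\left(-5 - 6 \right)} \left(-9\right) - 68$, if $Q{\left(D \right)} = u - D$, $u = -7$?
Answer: $-104$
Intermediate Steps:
$Q{\left(D \right)} = -7 - D$
$Q{\left(-5 - 6 \right)} \left(-9\right) - 68 = \left(-7 - \left(-5 - 6\right)\right) \left(-9\right) - 68 = \left(-7 - -11\right) \left(-9\right) - 68 = \left(-7 + 11\right) \left(-9\right) - 68 = 4 \left(-9\right) - 68 = -36 - 68 = -104$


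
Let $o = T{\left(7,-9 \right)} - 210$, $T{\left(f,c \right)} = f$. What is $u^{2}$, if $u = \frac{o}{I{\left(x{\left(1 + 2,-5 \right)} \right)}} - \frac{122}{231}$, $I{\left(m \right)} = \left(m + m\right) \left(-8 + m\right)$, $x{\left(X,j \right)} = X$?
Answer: $\frac{207676921}{5336100} \approx 38.919$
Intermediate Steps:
$o = -203$ ($o = 7 - 210 = -203$)
$I{\left(m \right)} = 2 m \left(-8 + m\right)$
$u = \frac{14411}{2310}$ ($u = - \frac{203}{2 \left(1 + 2\right) \left(-8 + \left(1 + 2\right)\right)} - \frac{122}{231} = - \frac{203}{2 \cdot 3 \left(-8 + 3\right)} - \frac{122}{231} = - \frac{203}{2 \cdot 3 \left(-5\right)} - \frac{122}{231} = - \frac{203}{-30} - \frac{122}{231} = \left(-203\right) \left(- \frac{1}{30}\right) - \frac{122}{231} = \frac{203}{30} - \frac{122}{231} = \frac{14411}{2310} \approx 6.2385$)
$u^{2} = \left(\frac{14411}{2310}\right)^{2} = \frac{207676921}{5336100}$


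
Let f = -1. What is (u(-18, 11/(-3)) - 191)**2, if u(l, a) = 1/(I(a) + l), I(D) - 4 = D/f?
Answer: 35093776/961 ≈ 36518.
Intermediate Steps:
I(D) = 4 - D (I(D) = 4 + D/(-1) = 4 + D*(-1) = 4 - D)
u(l, a) = 1/(4 + l - a) (u(l, a) = 1/((4 - a) + l) = 1/(4 + l - a))
(u(-18, 11/(-3)) - 191)**2 = (1/(4 - 18 - 11/(-3)) - 191)**2 = (1/(4 - 18 - 11*(-1)/3) - 191)**2 = (1/(4 - 18 - 1*(-11/3)) - 191)**2 = (1/(4 - 18 + 11/3) - 191)**2 = (1/(-31/3) - 191)**2 = (-3/31 - 191)**2 = (-5924/31)**2 = 35093776/961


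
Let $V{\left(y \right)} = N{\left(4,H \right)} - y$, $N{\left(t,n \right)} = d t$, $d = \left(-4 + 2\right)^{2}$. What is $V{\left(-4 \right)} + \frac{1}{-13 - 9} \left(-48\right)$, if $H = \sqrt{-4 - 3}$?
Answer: $\frac{244}{11} \approx 22.182$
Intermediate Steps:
$d = 4$ ($d = \left(-2\right)^{2} = 4$)
$H = i \sqrt{7}$ ($H = \sqrt{-7} = i \sqrt{7} \approx 2.6458 i$)
$N{\left(t,n \right)} = 4 t$
$V{\left(y \right)} = 16 - y$ ($V{\left(y \right)} = 4 \cdot 4 - y = 16 - y$)
$V{\left(-4 \right)} + \frac{1}{-13 - 9} \left(-48\right) = \left(16 - -4\right) + \frac{1}{-13 - 9} \left(-48\right) = \left(16 + 4\right) + \frac{1}{-22} \left(-48\right) = 20 - - \frac{24}{11} = 20 + \frac{24}{11} = \frac{244}{11}$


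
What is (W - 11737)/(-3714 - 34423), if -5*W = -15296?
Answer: 43389/190685 ≈ 0.22754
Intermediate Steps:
W = 15296/5 (W = -1/5*(-15296) = 15296/5 ≈ 3059.2)
(W - 11737)/(-3714 - 34423) = (15296/5 - 11737)/(-3714 - 34423) = -43389/5/(-38137) = -43389/5*(-1/38137) = 43389/190685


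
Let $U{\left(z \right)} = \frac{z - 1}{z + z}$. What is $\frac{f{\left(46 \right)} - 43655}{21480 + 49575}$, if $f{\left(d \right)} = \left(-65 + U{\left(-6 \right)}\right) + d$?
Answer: $- \frac{524081}{852660} \approx -0.61464$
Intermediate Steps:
$U{\left(z \right)} = \frac{-1 + z}{2 z}$
$f{\left(d \right)} = - \frac{773}{12} + d$ ($f{\left(d \right)} = \left(-65 + \frac{-1 - 6}{2 \left(-6\right)}\right) + d = \left(-65 + \frac{1}{2} \left(- \frac{1}{6}\right) \left(-7\right)\right) + d = \left(-65 + \frac{7}{12}\right) + d = - \frac{773}{12} + d$)
$\frac{f{\left(46 \right)} - 43655}{21480 + 49575} = \frac{\left(- \frac{773}{12} + 46\right) - 43655}{21480 + 49575} = \frac{- \frac{221}{12} - 43655}{71055} = \left(- \frac{524081}{12}\right) \frac{1}{71055} = - \frac{524081}{852660}$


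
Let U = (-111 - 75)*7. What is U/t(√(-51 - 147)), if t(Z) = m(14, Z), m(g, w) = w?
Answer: 217*I*√22/11 ≈ 92.529*I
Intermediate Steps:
t(Z) = Z
U = -1302 (U = -186*7 = -1302)
U/t(√(-51 - 147)) = -1302/√(-51 - 147) = -1302*(-I*√22/66) = -(-217)*I*√22/11 = 217*I*√22/11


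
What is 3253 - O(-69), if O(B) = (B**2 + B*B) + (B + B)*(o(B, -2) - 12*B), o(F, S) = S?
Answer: 107719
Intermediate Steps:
O(B) = 2*B**2 + 2*B*(-2 - 12*B) (O(B) = (B**2 + B*B) + (B + B)*(-2 - 12*B) = (B**2 + B**2) + (2*B)*(-2 - 12*B) = 2*B**2 + 2*B*(-2 - 12*B))
3253 - O(-69) = 3253 - (-2)*(-69)*(2 + 11*(-69)) = 3253 - (-2)*(-69)*(2 - 759) = 3253 - (-2)*(-69)*(-757) = 3253 - 1*(-104466) = 3253 + 104466 = 107719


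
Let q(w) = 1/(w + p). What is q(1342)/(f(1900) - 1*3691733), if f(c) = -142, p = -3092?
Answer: 1/6460781250 ≈ 1.5478e-10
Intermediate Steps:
q(w) = 1/(-3092 + w) (q(w) = 1/(w - 3092) = 1/(-3092 + w))
q(1342)/(f(1900) - 1*3691733) = 1/((-3092 + 1342)*(-142 - 1*3691733)) = 1/((-1750)*(-142 - 3691733)) = -1/1750/(-3691875) = -1/1750*(-1/3691875) = 1/6460781250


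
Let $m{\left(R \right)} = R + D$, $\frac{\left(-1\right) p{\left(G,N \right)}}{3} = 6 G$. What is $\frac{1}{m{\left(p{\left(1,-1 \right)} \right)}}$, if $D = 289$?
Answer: $\frac{1}{271} \approx 0.00369$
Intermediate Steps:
$p{\left(G,N \right)} = - 18 G$ ($p{\left(G,N \right)} = - 3 \cdot 6 G = - 18 G$)
$m{\left(R \right)} = 289 + R$ ($m{\left(R \right)} = R + 289 = 289 + R$)
$\frac{1}{m{\left(p{\left(1,-1 \right)} \right)}} = \frac{1}{289 - 18} = \frac{1}{271}$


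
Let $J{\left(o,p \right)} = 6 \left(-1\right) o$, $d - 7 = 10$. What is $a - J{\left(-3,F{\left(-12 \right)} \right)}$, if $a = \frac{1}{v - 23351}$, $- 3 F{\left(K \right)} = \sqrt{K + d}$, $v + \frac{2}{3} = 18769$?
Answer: $- \frac{247467}{13748} \approx -18.0$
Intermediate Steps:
$v = \frac{56305}{3}$ ($v = - \frac{2}{3} + 18769 = \frac{56305}{3} \approx 18768.0$)
$d = 17$ ($d = 7 + 10 = 17$)
$F{\left(K \right)} = - \frac{\sqrt{17 + K}}{3}$ ($F{\left(K \right)} = - \frac{\sqrt{K + 17}}{3} = - \frac{\sqrt{17 + K}}{3}$)
$J{\left(o,p \right)} = - 6 o$
$a = - \frac{3}{13748}$ ($a = \frac{1}{\frac{56305}{3} - 23351} = \frac{1}{- \frac{13748}{3}} = - \frac{3}{13748} \approx -0.00021821$)
$a - J{\left(-3,F{\left(-12 \right)} \right)} = - \frac{3}{13748} - \left(-6\right) \left(-3\right) = - \frac{3}{13748} - 18 = - \frac{247467}{13748}$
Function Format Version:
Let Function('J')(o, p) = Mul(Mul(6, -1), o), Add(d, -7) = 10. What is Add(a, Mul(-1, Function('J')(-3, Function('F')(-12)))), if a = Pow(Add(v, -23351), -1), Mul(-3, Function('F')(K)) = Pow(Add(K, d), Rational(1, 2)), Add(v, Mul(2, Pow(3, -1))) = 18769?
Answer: Rational(-247467, 13748) ≈ -18.000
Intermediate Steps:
v = Rational(56305, 3) (v = Add(Rational(-2, 3), 18769) = Rational(56305, 3) ≈ 18768.)
d = 17 (d = Add(7, 10) = 17)
Function('F')(K) = Mul(Rational(-1, 3), Pow(Add(17, K), Rational(1, 2))) (Function('F')(K) = Mul(Rational(-1, 3), Pow(Add(K, 17), Rational(1, 2))) = Mul(Rational(-1, 3), Pow(Add(17, K), Rational(1, 2))))
Function('J')(o, p) = Mul(-6, o)
a = Rational(-3, 13748) (a = Pow(Add(Rational(56305, 3), -23351), -1) = Pow(Rational(-13748, 3), -1) = Rational(-3, 13748) ≈ -0.00021821)
Add(a, Mul(-1, Function('J')(-3, Function('F')(-12)))) = Add(Rational(-3, 13748), Mul(-1, Mul(-6, -3))) = Add(Rational(-3, 13748), Mul(-1, 18)) = Add(Rational(-3, 13748), -18) = Rational(-247467, 13748)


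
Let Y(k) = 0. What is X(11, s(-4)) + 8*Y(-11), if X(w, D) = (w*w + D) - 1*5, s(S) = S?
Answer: 112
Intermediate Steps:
X(w, D) = -5 + D + w**2 (X(w, D) = (w**2 + D) - 5 = (D + w**2) - 5 = -5 + D + w**2)
X(11, s(-4)) + 8*Y(-11) = (-5 - 4 + 11**2) + 8*0 = (-5 - 4 + 121) + 0 = 112 + 0 = 112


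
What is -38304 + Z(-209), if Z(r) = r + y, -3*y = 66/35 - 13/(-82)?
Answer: -331602797/8610 ≈ -38514.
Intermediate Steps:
y = -5867/8610 (y = -(66/35 - 13/(-82))/3 = -(66*(1/35) - 13*(-1/82))/3 = -(66/35 + 13/82)/3 = -⅓*5867/2870 = -5867/8610 ≈ -0.68142)
Z(r) = -5867/8610 + r (Z(r) = r - 5867/8610 = -5867/8610 + r)
-38304 + Z(-209) = -38304 + (-5867/8610 - 209) = -38304 - 1805357/8610 = -331602797/8610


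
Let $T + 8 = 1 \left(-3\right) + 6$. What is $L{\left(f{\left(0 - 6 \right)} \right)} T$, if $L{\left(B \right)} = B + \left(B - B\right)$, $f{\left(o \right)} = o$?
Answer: $30$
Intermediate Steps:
$L{\left(B \right)} = B$ ($L{\left(B \right)} = B + 0 = B$)
$T = -5$ ($T = -8 + \left(1 \left(-3\right) + 6\right) = -8 + \left(-3 + 6\right) = -8 + 3 = -5$)
$L{\left(f{\left(0 - 6 \right)} \right)} T = \left(0 - 6\right) \left(-5\right) = \left(-6\right) \left(-5\right) = 30$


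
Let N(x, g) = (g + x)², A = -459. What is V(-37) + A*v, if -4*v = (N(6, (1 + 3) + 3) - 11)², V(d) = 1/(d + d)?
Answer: 211981805/74 ≈ 2.8646e+6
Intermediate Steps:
V(d) = 1/(2*d)
v = -6241 (v = -((((1 + 3) + 3) + 6)² - 11)²/4 = -(((4 + 3) + 6)² - 11)²/4 = -((7 + 6)² - 11)²/4 = -(13² - 11)²/4 = -(169 - 11)²/4 = -¼*158² = -¼*24964 = -6241)
V(-37) + A*v = (½)/(-37) - 459*(-6241) = (½)*(-1/37) + 2864619 = -1/74 + 2864619 = 211981805/74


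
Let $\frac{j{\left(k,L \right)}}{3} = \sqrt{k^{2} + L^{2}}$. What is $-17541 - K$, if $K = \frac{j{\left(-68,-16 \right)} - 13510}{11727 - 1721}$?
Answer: $- \frac{87750868}{5003} - \frac{6 \sqrt{305}}{5003} \approx -17540.0$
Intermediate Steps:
$j{\left(k,L \right)} = 3 \sqrt{L^{2} + k^{2}}$ ($j{\left(k,L \right)} = 3 \sqrt{k^{2} + L^{2}} = 3 \sqrt{L^{2} + k^{2}}$)
$K = - \frac{6755}{5003} + \frac{6 \sqrt{305}}{5003}$ ($K = \frac{3 \sqrt{\left(-16\right)^{2} + \left(-68\right)^{2}} - 13510}{11727 - 1721} = \frac{3 \sqrt{256 + 4624} - 13510}{10006} = \left(3 \sqrt{4880} - 13510\right) \frac{1}{10006} = \left(3 \cdot 4 \sqrt{305} - 13510\right) \frac{1}{10006} = \left(12 \sqrt{305} - 13510\right) \frac{1}{10006} = \left(-13510 + 12 \sqrt{305}\right) \frac{1}{10006} = - \frac{6755}{5003} + \frac{6 \sqrt{305}}{5003} \approx -1.3292$)
$-17541 - K = -17541 - \left(- \frac{6755}{5003} + \frac{6 \sqrt{305}}{5003}\right) = -17541 + \left(\frac{6755}{5003} - \frac{6 \sqrt{305}}{5003}\right) = - \frac{87750868}{5003} - \frac{6 \sqrt{305}}{5003}$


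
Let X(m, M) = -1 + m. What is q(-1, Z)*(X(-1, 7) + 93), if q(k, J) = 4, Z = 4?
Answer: 364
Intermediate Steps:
q(-1, Z)*(X(-1, 7) + 93) = 4*((-1 - 1) + 93) = 4*(-2 + 93) = 4*91 = 364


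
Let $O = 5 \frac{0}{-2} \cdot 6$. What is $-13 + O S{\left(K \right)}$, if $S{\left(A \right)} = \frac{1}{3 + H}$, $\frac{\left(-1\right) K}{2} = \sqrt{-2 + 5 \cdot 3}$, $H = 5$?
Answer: $-13$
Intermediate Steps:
$O = 0$ ($O = 5 \cdot 0 \left(- \frac{1}{2}\right) 6 = 5 \cdot 0 \cdot 6 = 0 \cdot 6 = 0$)
$K = - 2 \sqrt{13}$ ($K = - 2 \sqrt{-2 + 5 \cdot 3} = - 2 \sqrt{-2 + 15} = - 2 \sqrt{13} \approx -7.2111$)
$S{\left(A \right)} = \frac{1}{8}$ ($S{\left(A \right)} = \frac{1}{3 + 5} = \frac{1}{8}$)
$-13 + O S{\left(K \right)} = -13 + 0 \cdot \frac{1}{8} = -13 + 0 = -13$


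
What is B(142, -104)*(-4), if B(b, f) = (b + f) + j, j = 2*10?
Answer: -232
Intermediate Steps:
j = 20
B(b, f) = 20 + b + f (B(b, f) = (b + f) + 20 = 20 + b + f)
B(142, -104)*(-4) = (20 + 142 - 104)*(-4) = 58*(-4) = -232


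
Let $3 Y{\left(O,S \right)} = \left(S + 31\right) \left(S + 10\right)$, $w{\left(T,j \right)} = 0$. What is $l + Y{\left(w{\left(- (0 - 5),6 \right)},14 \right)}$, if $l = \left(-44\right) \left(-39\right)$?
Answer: $2076$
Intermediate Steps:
$l = 1716$
$Y{\left(O,S \right)} = \frac{\left(10 + S\right) \left(31 + S\right)}{3}$ ($Y{\left(O,S \right)} = \frac{\left(S + 31\right) \left(S + 10\right)}{3} = \frac{\left(31 + S\right) \left(10 + S\right)}{3} = \frac{\left(10 + S\right) \left(31 + S\right)}{3}$)
$l + Y{\left(w{\left(- (0 - 5),6 \right)},14 \right)} = 1716 + \left(\frac{310}{3} + \frac{14^{2}}{3} + \frac{41}{3} \cdot 14\right) = 1716 + \left(\frac{310}{3} + \frac{1}{3} \cdot 196 + \frac{574}{3}\right) = 1716 + \left(\frac{310}{3} + \frac{196}{3} + \frac{574}{3}\right) = 1716 + 360 = 2076$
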